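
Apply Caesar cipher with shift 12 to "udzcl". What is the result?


Caesar cipher: shift "udzcl" by 12
  'u' (pos 20) + 12 = pos 6 = 'g'
  'd' (pos 3) + 12 = pos 15 = 'p'
  'z' (pos 25) + 12 = pos 11 = 'l'
  'c' (pos 2) + 12 = pos 14 = 'o'
  'l' (pos 11) + 12 = pos 23 = 'x'
Result: gplox

gplox


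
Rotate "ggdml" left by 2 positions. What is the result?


Input: "ggdml", rotate left by 2
First 2 characters: "gg"
Remaining characters: "dml"
Concatenate remaining + first: "dml" + "gg" = "dmlgg"

dmlgg


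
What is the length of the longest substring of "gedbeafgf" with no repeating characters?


Input: "gedbeafgf"
Sliding window (track last position of each char):
  Position 0 ('g'): window [0,0] length 1 -- new best
  Position 1 ('e'): window [0,1] length 2 -- new best
  Position 2 ('d'): window [0,2] length 3 -- new best
  Position 3 ('b'): window [0,3] length 4 -- new best
  Position 4 ('e'): repeat (last at 1), move window start to 2
  Position 4 ('e'): window [2,4] length 3
  Position 5 ('a'): window [2,5] length 4
  Position 6 ('f'): window [2,6] length 5 -- new best
  Position 7 ('g'): window [2,7] length 6 -- new best
  Position 8 ('f'): repeat (last at 6), move window start to 7
  Position 8 ('f'): window [7,8] length 2
Longest substring with no repeats: "dbeafg" with length 6

6


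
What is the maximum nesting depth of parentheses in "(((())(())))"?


Input: "(((())(())))"
Tracking depth:
  Position 0 '(': depth becomes 1
  Position 1 '(': depth becomes 2
  Position 2 '(': depth becomes 3
  Position 3 '(': depth becomes 4
  Position 4 ')': depth becomes 3
  Position 5 ')': depth becomes 2
  Position 6 '(': depth becomes 3
  Position 7 '(': depth becomes 4
  Position 8 ')': depth becomes 3
  Position 9 ')': depth becomes 2
  Position 10 ')': depth becomes 1
  Position 11 ')': depth becomes 0
Maximum depth reached: 4

4


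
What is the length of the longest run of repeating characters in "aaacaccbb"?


Input: "aaacaccbb"
Scanning for longest run:
  Position 1 ('a'): continues run of 'a', length=2
  Position 2 ('a'): continues run of 'a', length=3
  Position 3 ('c'): new char, reset run to 1
  Position 4 ('a'): new char, reset run to 1
  Position 5 ('c'): new char, reset run to 1
  Position 6 ('c'): continues run of 'c', length=2
  Position 7 ('b'): new char, reset run to 1
  Position 8 ('b'): continues run of 'b', length=2
Longest run: 'a' with length 3

3


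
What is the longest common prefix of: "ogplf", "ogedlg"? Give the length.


Words: ogplf, ogedlg
  Position 0: all 'o' => match
  Position 1: all 'g' => match
  Position 2: ('p', 'e') => mismatch, stop
LCP = "og" (length 2)

2


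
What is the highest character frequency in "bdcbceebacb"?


Input: bdcbceebacb
Character counts:
  'a': 1
  'b': 4
  'c': 3
  'd': 1
  'e': 2
Maximum frequency: 4

4


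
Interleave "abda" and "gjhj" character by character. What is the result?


Interleaving "abda" and "gjhj":
  Position 0: 'a' from first, 'g' from second => "ag"
  Position 1: 'b' from first, 'j' from second => "bj"
  Position 2: 'd' from first, 'h' from second => "dh"
  Position 3: 'a' from first, 'j' from second => "aj"
Result: agbjdhaj

agbjdhaj


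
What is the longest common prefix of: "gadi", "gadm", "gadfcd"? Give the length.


Words: gadi, gadm, gadfcd
  Position 0: all 'g' => match
  Position 1: all 'a' => match
  Position 2: all 'd' => match
  Position 3: ('i', 'm', 'f') => mismatch, stop
LCP = "gad" (length 3)

3


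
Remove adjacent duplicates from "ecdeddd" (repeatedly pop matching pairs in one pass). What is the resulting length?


Input: ecdeddd
Stack-based adjacent duplicate removal:
  Read 'e': push. Stack: e
  Read 'c': push. Stack: ec
  Read 'd': push. Stack: ecd
  Read 'e': push. Stack: ecde
  Read 'd': push. Stack: ecded
  Read 'd': matches stack top 'd' => pop. Stack: ecde
  Read 'd': push. Stack: ecded
Final stack: "ecded" (length 5)

5


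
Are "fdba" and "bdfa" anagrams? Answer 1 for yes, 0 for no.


Strings: "fdba", "bdfa"
Sorted first:  abdf
Sorted second: abdf
Sorted forms match => anagrams

1


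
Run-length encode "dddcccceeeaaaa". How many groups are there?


Input: dddcccceeeaaaa
Scanning for consecutive runs:
  Group 1: 'd' x 3 (positions 0-2)
  Group 2: 'c' x 4 (positions 3-6)
  Group 3: 'e' x 3 (positions 7-9)
  Group 4: 'a' x 4 (positions 10-13)
Total groups: 4

4


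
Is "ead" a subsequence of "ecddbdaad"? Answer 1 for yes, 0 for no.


Check if "ead" is a subsequence of "ecddbdaad"
Greedy scan:
  Position 0 ('e'): matches sub[0] = 'e'
  Position 1 ('c'): no match needed
  Position 2 ('d'): no match needed
  Position 3 ('d'): no match needed
  Position 4 ('b'): no match needed
  Position 5 ('d'): no match needed
  Position 6 ('a'): matches sub[1] = 'a'
  Position 7 ('a'): no match needed
  Position 8 ('d'): matches sub[2] = 'd'
All 3 characters matched => is a subsequence

1


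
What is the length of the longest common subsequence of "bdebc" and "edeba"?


LCS of "bdebc" and "edeba"
DP table:
           e    d    e    b    a
      0    0    0    0    0    0
  b   0    0    0    0    1    1
  d   0    0    1    1    1    1
  e   0    1    1    2    2    2
  b   0    1    1    2    3    3
  c   0    1    1    2    3    3
LCS length = dp[5][5] = 3

3


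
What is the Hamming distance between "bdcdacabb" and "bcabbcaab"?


Comparing "bdcdacabb" and "bcabbcaab" position by position:
  Position 0: 'b' vs 'b' => same
  Position 1: 'd' vs 'c' => differ
  Position 2: 'c' vs 'a' => differ
  Position 3: 'd' vs 'b' => differ
  Position 4: 'a' vs 'b' => differ
  Position 5: 'c' vs 'c' => same
  Position 6: 'a' vs 'a' => same
  Position 7: 'b' vs 'a' => differ
  Position 8: 'b' vs 'b' => same
Total differences (Hamming distance): 5

5


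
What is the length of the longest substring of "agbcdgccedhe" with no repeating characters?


Input: "agbcdgccedhe"
Sliding window (track last position of each char):
  Position 0 ('a'): window [0,0] length 1 -- new best
  Position 1 ('g'): window [0,1] length 2 -- new best
  Position 2 ('b'): window [0,2] length 3 -- new best
  Position 3 ('c'): window [0,3] length 4 -- new best
  Position 4 ('d'): window [0,4] length 5 -- new best
  Position 5 ('g'): repeat (last at 1), move window start to 2
  Position 5 ('g'): window [2,5] length 4
  Position 6 ('c'): repeat (last at 3), move window start to 4
  Position 6 ('c'): window [4,6] length 3
  Position 7 ('c'): repeat (last at 6), move window start to 7
  Position 7 ('c'): window [7,7] length 1
  Position 8 ('e'): window [7,8] length 2
  Position 9 ('d'): window [7,9] length 3
  Position 10 ('h'): window [7,10] length 4
  Position 11 ('e'): repeat (last at 8), move window start to 9
  Position 11 ('e'): window [9,11] length 3
Longest substring with no repeats: "agbcd" with length 5

5


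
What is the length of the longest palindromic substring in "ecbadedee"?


Input: "ecbadedee"
Checking substrings for palindromes:
  [4:7] "ded" (len 3) => palindrome
  [5:8] "ede" (len 3) => palindrome
  [7:9] "ee" (len 2) => palindrome
Longest palindromic substring: "ded" with length 3

3


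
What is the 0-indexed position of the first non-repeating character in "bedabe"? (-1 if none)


Input: bedabe
Character frequencies:
  'a': 1
  'b': 2
  'd': 1
  'e': 2
Scanning left to right for freq == 1:
  Position 0 ('b'): freq=2, skip
  Position 1 ('e'): freq=2, skip
  Position 2 ('d'): unique! => answer = 2

2


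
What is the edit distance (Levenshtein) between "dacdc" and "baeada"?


Computing edit distance: "dacdc" -> "baeada"
DP table:
           b    a    e    a    d    a
      0    1    2    3    4    5    6
  d   1    1    2    3    4    4    5
  a   2    2    1    2    3    4    4
  c   3    3    2    2    3    4    5
  d   4    4    3    3    3    3    4
  c   5    5    4    4    4    4    4
Edit distance = dp[5][6] = 4

4


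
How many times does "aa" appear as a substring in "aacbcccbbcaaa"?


Searching for "aa" in "aacbcccbbcaaa"
Scanning each position:
  Position 0: "aa" => MATCH
  Position 1: "ac" => no
  Position 2: "cb" => no
  Position 3: "bc" => no
  Position 4: "cc" => no
  Position 5: "cc" => no
  Position 6: "cb" => no
  Position 7: "bb" => no
  Position 8: "bc" => no
  Position 9: "ca" => no
  Position 10: "aa" => MATCH
  Position 11: "aa" => MATCH
Total occurrences: 3

3


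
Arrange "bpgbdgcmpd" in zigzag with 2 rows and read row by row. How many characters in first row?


Zigzag "bpgbdgcmpd" into 2 rows:
Placing characters:
  'b' => row 0
  'p' => row 1
  'g' => row 0
  'b' => row 1
  'd' => row 0
  'g' => row 1
  'c' => row 0
  'm' => row 1
  'p' => row 0
  'd' => row 1
Rows:
  Row 0: "bgdcp"
  Row 1: "pbgmd"
First row length: 5

5


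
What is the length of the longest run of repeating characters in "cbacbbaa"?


Input: "cbacbbaa"
Scanning for longest run:
  Position 1 ('b'): new char, reset run to 1
  Position 2 ('a'): new char, reset run to 1
  Position 3 ('c'): new char, reset run to 1
  Position 4 ('b'): new char, reset run to 1
  Position 5 ('b'): continues run of 'b', length=2
  Position 6 ('a'): new char, reset run to 1
  Position 7 ('a'): continues run of 'a', length=2
Longest run: 'b' with length 2

2


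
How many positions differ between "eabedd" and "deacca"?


Comparing "eabedd" and "deacca" position by position:
  Position 0: 'e' vs 'd' => DIFFER
  Position 1: 'a' vs 'e' => DIFFER
  Position 2: 'b' vs 'a' => DIFFER
  Position 3: 'e' vs 'c' => DIFFER
  Position 4: 'd' vs 'c' => DIFFER
  Position 5: 'd' vs 'a' => DIFFER
Positions that differ: 6

6


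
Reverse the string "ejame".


Input: ejame
Reading characters right to left:
  Position 4: 'e'
  Position 3: 'm'
  Position 2: 'a'
  Position 1: 'j'
  Position 0: 'e'
Reversed: emaje

emaje


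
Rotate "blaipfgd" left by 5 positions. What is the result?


Input: "blaipfgd", rotate left by 5
First 5 characters: "blaip"
Remaining characters: "fgd"
Concatenate remaining + first: "fgd" + "blaip" = "fgdblaip"

fgdblaip


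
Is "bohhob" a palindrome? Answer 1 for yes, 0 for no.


Input: bohhob
Reversed: bohhob
  Compare pos 0 ('b') with pos 5 ('b'): match
  Compare pos 1 ('o') with pos 4 ('o'): match
  Compare pos 2 ('h') with pos 3 ('h'): match
Result: palindrome

1


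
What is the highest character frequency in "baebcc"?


Input: baebcc
Character counts:
  'a': 1
  'b': 2
  'c': 2
  'e': 1
Maximum frequency: 2

2


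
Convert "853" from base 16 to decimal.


Input: "853" in base 16
Positional expansion:
  Digit '8' (value 8) x 16^2 = 2048
  Digit '5' (value 5) x 16^1 = 80
  Digit '3' (value 3) x 16^0 = 3
Sum = 2131

2131


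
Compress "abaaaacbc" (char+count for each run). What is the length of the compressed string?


Input: abaaaacbc
Runs:
  'a' x 1 => "a1"
  'b' x 1 => "b1"
  'a' x 4 => "a4"
  'c' x 1 => "c1"
  'b' x 1 => "b1"
  'c' x 1 => "c1"
Compressed: "a1b1a4c1b1c1"
Compressed length: 12

12


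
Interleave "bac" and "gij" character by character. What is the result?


Interleaving "bac" and "gij":
  Position 0: 'b' from first, 'g' from second => "bg"
  Position 1: 'a' from first, 'i' from second => "ai"
  Position 2: 'c' from first, 'j' from second => "cj"
Result: bgaicj

bgaicj


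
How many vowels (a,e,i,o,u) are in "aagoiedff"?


Input: aagoiedff
Checking each character:
  'a' at position 0: vowel (running total: 1)
  'a' at position 1: vowel (running total: 2)
  'g' at position 2: consonant
  'o' at position 3: vowel (running total: 3)
  'i' at position 4: vowel (running total: 4)
  'e' at position 5: vowel (running total: 5)
  'd' at position 6: consonant
  'f' at position 7: consonant
  'f' at position 8: consonant
Total vowels: 5

5


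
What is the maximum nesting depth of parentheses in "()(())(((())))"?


Input: "()(())(((())))"
Tracking depth:
  Position 0 '(': depth becomes 1
  Position 1 ')': depth becomes 0
  Position 2 '(': depth becomes 1
  Position 3 '(': depth becomes 2
  Position 4 ')': depth becomes 1
  Position 5 ')': depth becomes 0
  Position 6 '(': depth becomes 1
  Position 7 '(': depth becomes 2
  Position 8 '(': depth becomes 3
  Position 9 '(': depth becomes 4
  Position 10 ')': depth becomes 3
  Position 11 ')': depth becomes 2
  Position 12 ')': depth becomes 1
  Position 13 ')': depth becomes 0
Maximum depth reached: 4

4


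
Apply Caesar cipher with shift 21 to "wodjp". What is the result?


Caesar cipher: shift "wodjp" by 21
  'w' (pos 22) + 21 = pos 17 = 'r'
  'o' (pos 14) + 21 = pos 9 = 'j'
  'd' (pos 3) + 21 = pos 24 = 'y'
  'j' (pos 9) + 21 = pos 4 = 'e'
  'p' (pos 15) + 21 = pos 10 = 'k'
Result: rjyek

rjyek


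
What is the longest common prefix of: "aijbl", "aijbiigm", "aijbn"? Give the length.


Words: aijbl, aijbiigm, aijbn
  Position 0: all 'a' => match
  Position 1: all 'i' => match
  Position 2: all 'j' => match
  Position 3: all 'b' => match
  Position 4: ('l', 'i', 'n') => mismatch, stop
LCP = "aijb" (length 4)

4


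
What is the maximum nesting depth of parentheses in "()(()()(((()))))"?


Input: "()(()()(((()))))"
Tracking depth:
  Position 0 '(': depth becomes 1
  Position 1 ')': depth becomes 0
  Position 2 '(': depth becomes 1
  Position 3 '(': depth becomes 2
  Position 4 ')': depth becomes 1
  Position 5 '(': depth becomes 2
  Position 6 ')': depth becomes 1
  Position 7 '(': depth becomes 2
  Position 8 '(': depth becomes 3
  Position 9 '(': depth becomes 4
  Position 10 '(': depth becomes 5
  Position 11 ')': depth becomes 4
  Position 12 ')': depth becomes 3
  Position 13 ')': depth becomes 2
  Position 14 ')': depth becomes 1
  Position 15 ')': depth becomes 0
Maximum depth reached: 5

5


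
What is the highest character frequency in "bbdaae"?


Input: bbdaae
Character counts:
  'a': 2
  'b': 2
  'd': 1
  'e': 1
Maximum frequency: 2

2


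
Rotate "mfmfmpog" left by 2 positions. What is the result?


Input: "mfmfmpog", rotate left by 2
First 2 characters: "mf"
Remaining characters: "mfmpog"
Concatenate remaining + first: "mfmpog" + "mf" = "mfmpogmf"

mfmpogmf


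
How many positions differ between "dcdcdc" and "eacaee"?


Comparing "dcdcdc" and "eacaee" position by position:
  Position 0: 'd' vs 'e' => DIFFER
  Position 1: 'c' vs 'a' => DIFFER
  Position 2: 'd' vs 'c' => DIFFER
  Position 3: 'c' vs 'a' => DIFFER
  Position 4: 'd' vs 'e' => DIFFER
  Position 5: 'c' vs 'e' => DIFFER
Positions that differ: 6

6


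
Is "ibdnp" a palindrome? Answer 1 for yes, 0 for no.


Input: ibdnp
Reversed: pndbi
  Compare pos 0 ('i') with pos 4 ('p'): MISMATCH
  Compare pos 1 ('b') with pos 3 ('n'): MISMATCH
Result: not a palindrome

0


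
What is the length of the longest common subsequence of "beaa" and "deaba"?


LCS of "beaa" and "deaba"
DP table:
           d    e    a    b    a
      0    0    0    0    0    0
  b   0    0    0    0    1    1
  e   0    0    1    1    1    1
  a   0    0    1    2    2    2
  a   0    0    1    2    2    3
LCS length = dp[4][5] = 3

3


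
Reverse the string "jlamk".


Input: jlamk
Reading characters right to left:
  Position 4: 'k'
  Position 3: 'm'
  Position 2: 'a'
  Position 1: 'l'
  Position 0: 'j'
Reversed: kmalj

kmalj


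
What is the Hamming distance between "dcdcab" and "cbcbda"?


Comparing "dcdcab" and "cbcbda" position by position:
  Position 0: 'd' vs 'c' => differ
  Position 1: 'c' vs 'b' => differ
  Position 2: 'd' vs 'c' => differ
  Position 3: 'c' vs 'b' => differ
  Position 4: 'a' vs 'd' => differ
  Position 5: 'b' vs 'a' => differ
Total differences (Hamming distance): 6

6


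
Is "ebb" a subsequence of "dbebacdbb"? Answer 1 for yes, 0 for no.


Check if "ebb" is a subsequence of "dbebacdbb"
Greedy scan:
  Position 0 ('d'): no match needed
  Position 1 ('b'): no match needed
  Position 2 ('e'): matches sub[0] = 'e'
  Position 3 ('b'): matches sub[1] = 'b'
  Position 4 ('a'): no match needed
  Position 5 ('c'): no match needed
  Position 6 ('d'): no match needed
  Position 7 ('b'): matches sub[2] = 'b'
  Position 8 ('b'): no match needed
All 3 characters matched => is a subsequence

1


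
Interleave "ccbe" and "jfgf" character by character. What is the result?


Interleaving "ccbe" and "jfgf":
  Position 0: 'c' from first, 'j' from second => "cj"
  Position 1: 'c' from first, 'f' from second => "cf"
  Position 2: 'b' from first, 'g' from second => "bg"
  Position 3: 'e' from first, 'f' from second => "ef"
Result: cjcfbgef

cjcfbgef


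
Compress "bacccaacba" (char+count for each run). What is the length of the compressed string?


Input: bacccaacba
Runs:
  'b' x 1 => "b1"
  'a' x 1 => "a1"
  'c' x 3 => "c3"
  'a' x 2 => "a2"
  'c' x 1 => "c1"
  'b' x 1 => "b1"
  'a' x 1 => "a1"
Compressed: "b1a1c3a2c1b1a1"
Compressed length: 14

14


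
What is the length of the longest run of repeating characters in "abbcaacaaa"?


Input: "abbcaacaaa"
Scanning for longest run:
  Position 1 ('b'): new char, reset run to 1
  Position 2 ('b'): continues run of 'b', length=2
  Position 3 ('c'): new char, reset run to 1
  Position 4 ('a'): new char, reset run to 1
  Position 5 ('a'): continues run of 'a', length=2
  Position 6 ('c'): new char, reset run to 1
  Position 7 ('a'): new char, reset run to 1
  Position 8 ('a'): continues run of 'a', length=2
  Position 9 ('a'): continues run of 'a', length=3
Longest run: 'a' with length 3

3


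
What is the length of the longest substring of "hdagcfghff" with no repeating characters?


Input: "hdagcfghff"
Sliding window (track last position of each char):
  Position 0 ('h'): window [0,0] length 1 -- new best
  Position 1 ('d'): window [0,1] length 2 -- new best
  Position 2 ('a'): window [0,2] length 3 -- new best
  Position 3 ('g'): window [0,3] length 4 -- new best
  Position 4 ('c'): window [0,4] length 5 -- new best
  Position 5 ('f'): window [0,5] length 6 -- new best
  Position 6 ('g'): repeat (last at 3), move window start to 4
  Position 6 ('g'): window [4,6] length 3
  Position 7 ('h'): window [4,7] length 4
  Position 8 ('f'): repeat (last at 5), move window start to 6
  Position 8 ('f'): window [6,8] length 3
  Position 9 ('f'): repeat (last at 8), move window start to 9
  Position 9 ('f'): window [9,9] length 1
Longest substring with no repeats: "hdagcf" with length 6

6


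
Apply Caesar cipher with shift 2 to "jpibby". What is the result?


Caesar cipher: shift "jpibby" by 2
  'j' (pos 9) + 2 = pos 11 = 'l'
  'p' (pos 15) + 2 = pos 17 = 'r'
  'i' (pos 8) + 2 = pos 10 = 'k'
  'b' (pos 1) + 2 = pos 3 = 'd'
  'b' (pos 1) + 2 = pos 3 = 'd'
  'y' (pos 24) + 2 = pos 0 = 'a'
Result: lrkdda

lrkdda


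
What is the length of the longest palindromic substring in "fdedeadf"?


Input: "fdedeadf"
Checking substrings for palindromes:
  [1:4] "ded" (len 3) => palindrome
  [2:5] "ede" (len 3) => palindrome
Longest palindromic substring: "ded" with length 3

3


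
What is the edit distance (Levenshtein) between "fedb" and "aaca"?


Computing edit distance: "fedb" -> "aaca"
DP table:
           a    a    c    a
      0    1    2    3    4
  f   1    1    2    3    4
  e   2    2    2    3    4
  d   3    3    3    3    4
  b   4    4    4    4    4
Edit distance = dp[4][4] = 4

4


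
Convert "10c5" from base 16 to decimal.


Input: "10c5" in base 16
Positional expansion:
  Digit '1' (value 1) x 16^3 = 4096
  Digit '0' (value 0) x 16^2 = 0
  Digit 'c' (value 12) x 16^1 = 192
  Digit '5' (value 5) x 16^0 = 5
Sum = 4293

4293


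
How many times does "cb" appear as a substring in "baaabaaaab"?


Searching for "cb" in "baaabaaaab"
Scanning each position:
  Position 0: "ba" => no
  Position 1: "aa" => no
  Position 2: "aa" => no
  Position 3: "ab" => no
  Position 4: "ba" => no
  Position 5: "aa" => no
  Position 6: "aa" => no
  Position 7: "aa" => no
  Position 8: "ab" => no
Total occurrences: 0

0


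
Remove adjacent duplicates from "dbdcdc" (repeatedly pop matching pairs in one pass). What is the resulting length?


Input: dbdcdc
Stack-based adjacent duplicate removal:
  Read 'd': push. Stack: d
  Read 'b': push. Stack: db
  Read 'd': push. Stack: dbd
  Read 'c': push. Stack: dbdc
  Read 'd': push. Stack: dbdcd
  Read 'c': push. Stack: dbdcdc
Final stack: "dbdcdc" (length 6)

6


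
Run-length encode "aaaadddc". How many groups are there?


Input: aaaadddc
Scanning for consecutive runs:
  Group 1: 'a' x 4 (positions 0-3)
  Group 2: 'd' x 3 (positions 4-6)
  Group 3: 'c' x 1 (positions 7-7)
Total groups: 3

3


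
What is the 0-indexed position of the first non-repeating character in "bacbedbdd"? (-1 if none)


Input: bacbedbdd
Character frequencies:
  'a': 1
  'b': 3
  'c': 1
  'd': 3
  'e': 1
Scanning left to right for freq == 1:
  Position 0 ('b'): freq=3, skip
  Position 1 ('a'): unique! => answer = 1

1


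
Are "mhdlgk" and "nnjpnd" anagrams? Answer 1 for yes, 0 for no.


Strings: "mhdlgk", "nnjpnd"
Sorted first:  dghklm
Sorted second: djnnnp
Differ at position 1: 'g' vs 'j' => not anagrams

0


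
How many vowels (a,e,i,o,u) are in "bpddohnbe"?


Input: bpddohnbe
Checking each character:
  'b' at position 0: consonant
  'p' at position 1: consonant
  'd' at position 2: consonant
  'd' at position 3: consonant
  'o' at position 4: vowel (running total: 1)
  'h' at position 5: consonant
  'n' at position 6: consonant
  'b' at position 7: consonant
  'e' at position 8: vowel (running total: 2)
Total vowels: 2

2


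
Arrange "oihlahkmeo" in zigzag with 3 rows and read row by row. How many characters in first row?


Zigzag "oihlahkmeo" into 3 rows:
Placing characters:
  'o' => row 0
  'i' => row 1
  'h' => row 2
  'l' => row 1
  'a' => row 0
  'h' => row 1
  'k' => row 2
  'm' => row 1
  'e' => row 0
  'o' => row 1
Rows:
  Row 0: "oae"
  Row 1: "ilhmo"
  Row 2: "hk"
First row length: 3

3


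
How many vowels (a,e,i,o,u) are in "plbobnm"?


Input: plbobnm
Checking each character:
  'p' at position 0: consonant
  'l' at position 1: consonant
  'b' at position 2: consonant
  'o' at position 3: vowel (running total: 1)
  'b' at position 4: consonant
  'n' at position 5: consonant
  'm' at position 6: consonant
Total vowels: 1

1


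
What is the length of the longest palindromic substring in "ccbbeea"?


Input: "ccbbeea"
Checking substrings for palindromes:
  [0:2] "cc" (len 2) => palindrome
  [2:4] "bb" (len 2) => palindrome
  [4:6] "ee" (len 2) => palindrome
Longest palindromic substring: "cc" with length 2

2


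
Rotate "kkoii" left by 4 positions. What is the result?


Input: "kkoii", rotate left by 4
First 4 characters: "kkoi"
Remaining characters: "i"
Concatenate remaining + first: "i" + "kkoi" = "ikkoi"

ikkoi


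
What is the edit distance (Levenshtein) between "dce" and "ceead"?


Computing edit distance: "dce" -> "ceead"
DP table:
           c    e    e    a    d
      0    1    2    3    4    5
  d   1    1    2    3    4    4
  c   2    1    2    3    4    5
  e   3    2    1    2    3    4
Edit distance = dp[3][5] = 4

4


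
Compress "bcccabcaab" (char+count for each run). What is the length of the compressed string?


Input: bcccabcaab
Runs:
  'b' x 1 => "b1"
  'c' x 3 => "c3"
  'a' x 1 => "a1"
  'b' x 1 => "b1"
  'c' x 1 => "c1"
  'a' x 2 => "a2"
  'b' x 1 => "b1"
Compressed: "b1c3a1b1c1a2b1"
Compressed length: 14

14


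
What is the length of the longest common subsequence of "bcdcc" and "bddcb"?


LCS of "bcdcc" and "bddcb"
DP table:
           b    d    d    c    b
      0    0    0    0    0    0
  b   0    1    1    1    1    1
  c   0    1    1    1    2    2
  d   0    1    2    2    2    2
  c   0    1    2    2    3    3
  c   0    1    2    2    3    3
LCS length = dp[5][5] = 3

3


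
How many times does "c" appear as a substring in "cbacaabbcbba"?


Searching for "c" in "cbacaabbcbba"
Scanning each position:
  Position 0: "c" => MATCH
  Position 1: "b" => no
  Position 2: "a" => no
  Position 3: "c" => MATCH
  Position 4: "a" => no
  Position 5: "a" => no
  Position 6: "b" => no
  Position 7: "b" => no
  Position 8: "c" => MATCH
  Position 9: "b" => no
  Position 10: "b" => no
  Position 11: "a" => no
Total occurrences: 3

3


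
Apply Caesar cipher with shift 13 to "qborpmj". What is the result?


Caesar cipher: shift "qborpmj" by 13
  'q' (pos 16) + 13 = pos 3 = 'd'
  'b' (pos 1) + 13 = pos 14 = 'o'
  'o' (pos 14) + 13 = pos 1 = 'b'
  'r' (pos 17) + 13 = pos 4 = 'e'
  'p' (pos 15) + 13 = pos 2 = 'c'
  'm' (pos 12) + 13 = pos 25 = 'z'
  'j' (pos 9) + 13 = pos 22 = 'w'
Result: dobeczw

dobeczw


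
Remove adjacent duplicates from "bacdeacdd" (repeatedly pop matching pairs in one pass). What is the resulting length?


Input: bacdeacdd
Stack-based adjacent duplicate removal:
  Read 'b': push. Stack: b
  Read 'a': push. Stack: ba
  Read 'c': push. Stack: bac
  Read 'd': push. Stack: bacd
  Read 'e': push. Stack: bacde
  Read 'a': push. Stack: bacdea
  Read 'c': push. Stack: bacdeac
  Read 'd': push. Stack: bacdeacd
  Read 'd': matches stack top 'd' => pop. Stack: bacdeac
Final stack: "bacdeac" (length 7)

7


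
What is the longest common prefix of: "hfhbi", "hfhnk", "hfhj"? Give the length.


Words: hfhbi, hfhnk, hfhj
  Position 0: all 'h' => match
  Position 1: all 'f' => match
  Position 2: all 'h' => match
  Position 3: ('b', 'n', 'j') => mismatch, stop
LCP = "hfh" (length 3)

3


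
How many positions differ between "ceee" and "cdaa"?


Comparing "ceee" and "cdaa" position by position:
  Position 0: 'c' vs 'c' => same
  Position 1: 'e' vs 'd' => DIFFER
  Position 2: 'e' vs 'a' => DIFFER
  Position 3: 'e' vs 'a' => DIFFER
Positions that differ: 3

3


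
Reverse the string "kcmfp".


Input: kcmfp
Reading characters right to left:
  Position 4: 'p'
  Position 3: 'f'
  Position 2: 'm'
  Position 1: 'c'
  Position 0: 'k'
Reversed: pfmck

pfmck


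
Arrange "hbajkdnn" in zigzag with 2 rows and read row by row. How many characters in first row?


Zigzag "hbajkdnn" into 2 rows:
Placing characters:
  'h' => row 0
  'b' => row 1
  'a' => row 0
  'j' => row 1
  'k' => row 0
  'd' => row 1
  'n' => row 0
  'n' => row 1
Rows:
  Row 0: "hakn"
  Row 1: "bjdn"
First row length: 4

4


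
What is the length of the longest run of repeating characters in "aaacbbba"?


Input: "aaacbbba"
Scanning for longest run:
  Position 1 ('a'): continues run of 'a', length=2
  Position 2 ('a'): continues run of 'a', length=3
  Position 3 ('c'): new char, reset run to 1
  Position 4 ('b'): new char, reset run to 1
  Position 5 ('b'): continues run of 'b', length=2
  Position 6 ('b'): continues run of 'b', length=3
  Position 7 ('a'): new char, reset run to 1
Longest run: 'a' with length 3

3


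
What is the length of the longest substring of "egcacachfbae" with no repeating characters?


Input: "egcacachfbae"
Sliding window (track last position of each char):
  Position 0 ('e'): window [0,0] length 1 -- new best
  Position 1 ('g'): window [0,1] length 2 -- new best
  Position 2 ('c'): window [0,2] length 3 -- new best
  Position 3 ('a'): window [0,3] length 4 -- new best
  Position 4 ('c'): repeat (last at 2), move window start to 3
  Position 4 ('c'): window [3,4] length 2
  Position 5 ('a'): repeat (last at 3), move window start to 4
  Position 5 ('a'): window [4,5] length 2
  Position 6 ('c'): repeat (last at 4), move window start to 5
  Position 6 ('c'): window [5,6] length 2
  Position 7 ('h'): window [5,7] length 3
  Position 8 ('f'): window [5,8] length 4
  Position 9 ('b'): window [5,9] length 5 -- new best
  Position 10 ('a'): repeat (last at 5), move window start to 6
  Position 10 ('a'): window [6,10] length 5
  Position 11 ('e'): window [6,11] length 6 -- new best
Longest substring with no repeats: "chfbae" with length 6

6


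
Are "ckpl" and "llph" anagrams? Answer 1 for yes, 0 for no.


Strings: "ckpl", "llph"
Sorted first:  cklp
Sorted second: hllp
Differ at position 0: 'c' vs 'h' => not anagrams

0


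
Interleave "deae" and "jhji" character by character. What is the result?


Interleaving "deae" and "jhji":
  Position 0: 'd' from first, 'j' from second => "dj"
  Position 1: 'e' from first, 'h' from second => "eh"
  Position 2: 'a' from first, 'j' from second => "aj"
  Position 3: 'e' from first, 'i' from second => "ei"
Result: djehajei

djehajei


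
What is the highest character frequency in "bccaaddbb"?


Input: bccaaddbb
Character counts:
  'a': 2
  'b': 3
  'c': 2
  'd': 2
Maximum frequency: 3

3


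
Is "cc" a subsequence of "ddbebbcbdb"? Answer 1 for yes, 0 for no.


Check if "cc" is a subsequence of "ddbebbcbdb"
Greedy scan:
  Position 0 ('d'): no match needed
  Position 1 ('d'): no match needed
  Position 2 ('b'): no match needed
  Position 3 ('e'): no match needed
  Position 4 ('b'): no match needed
  Position 5 ('b'): no match needed
  Position 6 ('c'): matches sub[0] = 'c'
  Position 7 ('b'): no match needed
  Position 8 ('d'): no match needed
  Position 9 ('b'): no match needed
Only matched 1/2 characters => not a subsequence

0


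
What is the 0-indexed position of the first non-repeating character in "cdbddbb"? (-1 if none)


Input: cdbddbb
Character frequencies:
  'b': 3
  'c': 1
  'd': 3
Scanning left to right for freq == 1:
  Position 0 ('c'): unique! => answer = 0

0


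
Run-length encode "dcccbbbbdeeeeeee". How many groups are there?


Input: dcccbbbbdeeeeeee
Scanning for consecutive runs:
  Group 1: 'd' x 1 (positions 0-0)
  Group 2: 'c' x 3 (positions 1-3)
  Group 3: 'b' x 4 (positions 4-7)
  Group 4: 'd' x 1 (positions 8-8)
  Group 5: 'e' x 7 (positions 9-15)
Total groups: 5

5


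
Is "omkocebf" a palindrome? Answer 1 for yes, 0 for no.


Input: omkocebf
Reversed: fbecokmo
  Compare pos 0 ('o') with pos 7 ('f'): MISMATCH
  Compare pos 1 ('m') with pos 6 ('b'): MISMATCH
  Compare pos 2 ('k') with pos 5 ('e'): MISMATCH
  Compare pos 3 ('o') with pos 4 ('c'): MISMATCH
Result: not a palindrome

0


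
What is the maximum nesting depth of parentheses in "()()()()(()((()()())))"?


Input: "()()()()(()((()()())))"
Tracking depth:
  Position 0 '(': depth becomes 1
  Position 1 ')': depth becomes 0
  Position 2 '(': depth becomes 1
  Position 3 ')': depth becomes 0
  Position 4 '(': depth becomes 1
  Position 5 ')': depth becomes 0
  Position 6 '(': depth becomes 1
  Position 7 ')': depth becomes 0
  Position 8 '(': depth becomes 1
  Position 9 '(': depth becomes 2
  Position 10 ')': depth becomes 1
  Position 11 '(': depth becomes 2
  Position 12 '(': depth becomes 3
  Position 13 '(': depth becomes 4
  Position 14 ')': depth becomes 3
  Position 15 '(': depth becomes 4
  Position 16 ')': depth becomes 3
  Position 17 '(': depth becomes 4
  Position 18 ')': depth becomes 3
  Position 19 ')': depth becomes 2
  Position 20 ')': depth becomes 1
  Position 21 ')': depth becomes 0
Maximum depth reached: 4

4


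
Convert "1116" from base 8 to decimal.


Input: "1116" in base 8
Positional expansion:
  Digit '1' (value 1) x 8^3 = 512
  Digit '1' (value 1) x 8^2 = 64
  Digit '1' (value 1) x 8^1 = 8
  Digit '6' (value 6) x 8^0 = 6
Sum = 590

590


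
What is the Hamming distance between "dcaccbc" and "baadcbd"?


Comparing "dcaccbc" and "baadcbd" position by position:
  Position 0: 'd' vs 'b' => differ
  Position 1: 'c' vs 'a' => differ
  Position 2: 'a' vs 'a' => same
  Position 3: 'c' vs 'd' => differ
  Position 4: 'c' vs 'c' => same
  Position 5: 'b' vs 'b' => same
  Position 6: 'c' vs 'd' => differ
Total differences (Hamming distance): 4

4


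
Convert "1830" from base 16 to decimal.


Input: "1830" in base 16
Positional expansion:
  Digit '1' (value 1) x 16^3 = 4096
  Digit '8' (value 8) x 16^2 = 2048
  Digit '3' (value 3) x 16^1 = 48
  Digit '0' (value 0) x 16^0 = 0
Sum = 6192

6192


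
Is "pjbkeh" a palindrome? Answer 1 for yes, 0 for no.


Input: pjbkeh
Reversed: hekbjp
  Compare pos 0 ('p') with pos 5 ('h'): MISMATCH
  Compare pos 1 ('j') with pos 4 ('e'): MISMATCH
  Compare pos 2 ('b') with pos 3 ('k'): MISMATCH
Result: not a palindrome

0


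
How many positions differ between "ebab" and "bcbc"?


Comparing "ebab" and "bcbc" position by position:
  Position 0: 'e' vs 'b' => DIFFER
  Position 1: 'b' vs 'c' => DIFFER
  Position 2: 'a' vs 'b' => DIFFER
  Position 3: 'b' vs 'c' => DIFFER
Positions that differ: 4

4


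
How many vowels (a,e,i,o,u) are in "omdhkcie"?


Input: omdhkcie
Checking each character:
  'o' at position 0: vowel (running total: 1)
  'm' at position 1: consonant
  'd' at position 2: consonant
  'h' at position 3: consonant
  'k' at position 4: consonant
  'c' at position 5: consonant
  'i' at position 6: vowel (running total: 2)
  'e' at position 7: vowel (running total: 3)
Total vowels: 3

3


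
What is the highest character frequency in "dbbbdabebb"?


Input: dbbbdabebb
Character counts:
  'a': 1
  'b': 6
  'd': 2
  'e': 1
Maximum frequency: 6

6


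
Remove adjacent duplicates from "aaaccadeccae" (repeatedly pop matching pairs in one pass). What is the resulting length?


Input: aaaccadeccae
Stack-based adjacent duplicate removal:
  Read 'a': push. Stack: a
  Read 'a': matches stack top 'a' => pop. Stack: (empty)
  Read 'a': push. Stack: a
  Read 'c': push. Stack: ac
  Read 'c': matches stack top 'c' => pop. Stack: a
  Read 'a': matches stack top 'a' => pop. Stack: (empty)
  Read 'd': push. Stack: d
  Read 'e': push. Stack: de
  Read 'c': push. Stack: dec
  Read 'c': matches stack top 'c' => pop. Stack: de
  Read 'a': push. Stack: dea
  Read 'e': push. Stack: deae
Final stack: "deae" (length 4)

4


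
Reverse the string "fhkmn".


Input: fhkmn
Reading characters right to left:
  Position 4: 'n'
  Position 3: 'm'
  Position 2: 'k'
  Position 1: 'h'
  Position 0: 'f'
Reversed: nmkhf

nmkhf


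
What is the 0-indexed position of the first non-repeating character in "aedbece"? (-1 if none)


Input: aedbece
Character frequencies:
  'a': 1
  'b': 1
  'c': 1
  'd': 1
  'e': 3
Scanning left to right for freq == 1:
  Position 0 ('a'): unique! => answer = 0

0


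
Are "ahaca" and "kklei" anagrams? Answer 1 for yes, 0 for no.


Strings: "ahaca", "kklei"
Sorted first:  aaach
Sorted second: eikkl
Differ at position 0: 'a' vs 'e' => not anagrams

0


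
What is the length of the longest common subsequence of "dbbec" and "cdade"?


LCS of "dbbec" and "cdade"
DP table:
           c    d    a    d    e
      0    0    0    0    0    0
  d   0    0    1    1    1    1
  b   0    0    1    1    1    1
  b   0    0    1    1    1    1
  e   0    0    1    1    1    2
  c   0    1    1    1    1    2
LCS length = dp[5][5] = 2

2


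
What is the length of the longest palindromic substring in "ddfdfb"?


Input: "ddfdfb"
Checking substrings for palindromes:
  [1:4] "dfd" (len 3) => palindrome
  [2:5] "fdf" (len 3) => palindrome
  [0:2] "dd" (len 2) => palindrome
Longest palindromic substring: "dfd" with length 3

3


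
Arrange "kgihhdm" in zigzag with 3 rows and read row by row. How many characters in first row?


Zigzag "kgihhdm" into 3 rows:
Placing characters:
  'k' => row 0
  'g' => row 1
  'i' => row 2
  'h' => row 1
  'h' => row 0
  'd' => row 1
  'm' => row 2
Rows:
  Row 0: "kh"
  Row 1: "ghd"
  Row 2: "im"
First row length: 2

2


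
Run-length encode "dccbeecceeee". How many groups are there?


Input: dccbeecceeee
Scanning for consecutive runs:
  Group 1: 'd' x 1 (positions 0-0)
  Group 2: 'c' x 2 (positions 1-2)
  Group 3: 'b' x 1 (positions 3-3)
  Group 4: 'e' x 2 (positions 4-5)
  Group 5: 'c' x 2 (positions 6-7)
  Group 6: 'e' x 4 (positions 8-11)
Total groups: 6

6


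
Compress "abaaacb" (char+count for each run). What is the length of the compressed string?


Input: abaaacb
Runs:
  'a' x 1 => "a1"
  'b' x 1 => "b1"
  'a' x 3 => "a3"
  'c' x 1 => "c1"
  'b' x 1 => "b1"
Compressed: "a1b1a3c1b1"
Compressed length: 10

10


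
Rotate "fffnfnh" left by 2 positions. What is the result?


Input: "fffnfnh", rotate left by 2
First 2 characters: "ff"
Remaining characters: "fnfnh"
Concatenate remaining + first: "fnfnh" + "ff" = "fnfnhff"

fnfnhff


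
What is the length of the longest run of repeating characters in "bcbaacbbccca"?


Input: "bcbaacbbccca"
Scanning for longest run:
  Position 1 ('c'): new char, reset run to 1
  Position 2 ('b'): new char, reset run to 1
  Position 3 ('a'): new char, reset run to 1
  Position 4 ('a'): continues run of 'a', length=2
  Position 5 ('c'): new char, reset run to 1
  Position 6 ('b'): new char, reset run to 1
  Position 7 ('b'): continues run of 'b', length=2
  Position 8 ('c'): new char, reset run to 1
  Position 9 ('c'): continues run of 'c', length=2
  Position 10 ('c'): continues run of 'c', length=3
  Position 11 ('a'): new char, reset run to 1
Longest run: 'c' with length 3

3


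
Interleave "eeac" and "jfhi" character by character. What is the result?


Interleaving "eeac" and "jfhi":
  Position 0: 'e' from first, 'j' from second => "ej"
  Position 1: 'e' from first, 'f' from second => "ef"
  Position 2: 'a' from first, 'h' from second => "ah"
  Position 3: 'c' from first, 'i' from second => "ci"
Result: ejefahci

ejefahci


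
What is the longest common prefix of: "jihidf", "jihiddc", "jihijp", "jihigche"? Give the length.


Words: jihidf, jihiddc, jihijp, jihigche
  Position 0: all 'j' => match
  Position 1: all 'i' => match
  Position 2: all 'h' => match
  Position 3: all 'i' => match
  Position 4: ('d', 'd', 'j', 'g') => mismatch, stop
LCP = "jihi" (length 4)

4


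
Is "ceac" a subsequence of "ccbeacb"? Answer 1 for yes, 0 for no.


Check if "ceac" is a subsequence of "ccbeacb"
Greedy scan:
  Position 0 ('c'): matches sub[0] = 'c'
  Position 1 ('c'): no match needed
  Position 2 ('b'): no match needed
  Position 3 ('e'): matches sub[1] = 'e'
  Position 4 ('a'): matches sub[2] = 'a'
  Position 5 ('c'): matches sub[3] = 'c'
  Position 6 ('b'): no match needed
All 4 characters matched => is a subsequence

1


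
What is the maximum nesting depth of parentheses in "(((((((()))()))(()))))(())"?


Input: "(((((((()))()))(()))))(())"
Tracking depth:
  Position 0 '(': depth becomes 1
  Position 1 '(': depth becomes 2
  Position 2 '(': depth becomes 3
  Position 3 '(': depth becomes 4
  Position 4 '(': depth becomes 5
  Position 5 '(': depth becomes 6
  Position 6 '(': depth becomes 7
  Position 7 '(': depth becomes 8
  Position 8 ')': depth becomes 7
  Position 9 ')': depth becomes 6
  Position 10 ')': depth becomes 5
  Position 11 '(': depth becomes 6
  Position 12 ')': depth becomes 5
  Position 13 ')': depth becomes 4
  Position 14 ')': depth becomes 3
  Position 15 '(': depth becomes 4
  Position 16 '(': depth becomes 5
  Position 17 ')': depth becomes 4
  Position 18 ')': depth becomes 3
  Position 19 ')': depth becomes 2
  Position 20 ')': depth becomes 1
  Position 21 ')': depth becomes 0
  Position 22 '(': depth becomes 1
  Position 23 '(': depth becomes 2
  Position 24 ')': depth becomes 1
  Position 25 ')': depth becomes 0
Maximum depth reached: 8

8


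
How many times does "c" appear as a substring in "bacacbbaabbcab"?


Searching for "c" in "bacacbbaabbcab"
Scanning each position:
  Position 0: "b" => no
  Position 1: "a" => no
  Position 2: "c" => MATCH
  Position 3: "a" => no
  Position 4: "c" => MATCH
  Position 5: "b" => no
  Position 6: "b" => no
  Position 7: "a" => no
  Position 8: "a" => no
  Position 9: "b" => no
  Position 10: "b" => no
  Position 11: "c" => MATCH
  Position 12: "a" => no
  Position 13: "b" => no
Total occurrences: 3

3


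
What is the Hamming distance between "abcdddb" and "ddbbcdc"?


Comparing "abcdddb" and "ddbbcdc" position by position:
  Position 0: 'a' vs 'd' => differ
  Position 1: 'b' vs 'd' => differ
  Position 2: 'c' vs 'b' => differ
  Position 3: 'd' vs 'b' => differ
  Position 4: 'd' vs 'c' => differ
  Position 5: 'd' vs 'd' => same
  Position 6: 'b' vs 'c' => differ
Total differences (Hamming distance): 6

6


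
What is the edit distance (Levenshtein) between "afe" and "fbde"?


Computing edit distance: "afe" -> "fbde"
DP table:
           f    b    d    e
      0    1    2    3    4
  a   1    1    2    3    4
  f   2    1    2    3    4
  e   3    2    2    3    3
Edit distance = dp[3][4] = 3

3
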